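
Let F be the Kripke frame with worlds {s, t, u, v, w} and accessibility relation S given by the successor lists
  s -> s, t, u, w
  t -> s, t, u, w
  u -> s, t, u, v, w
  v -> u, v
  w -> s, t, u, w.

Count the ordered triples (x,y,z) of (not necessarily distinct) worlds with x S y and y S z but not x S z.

6

Enumerating: (s,u,v), (t,u,v), (v,u,s), (v,u,t), (v,u,w), (w,u,v).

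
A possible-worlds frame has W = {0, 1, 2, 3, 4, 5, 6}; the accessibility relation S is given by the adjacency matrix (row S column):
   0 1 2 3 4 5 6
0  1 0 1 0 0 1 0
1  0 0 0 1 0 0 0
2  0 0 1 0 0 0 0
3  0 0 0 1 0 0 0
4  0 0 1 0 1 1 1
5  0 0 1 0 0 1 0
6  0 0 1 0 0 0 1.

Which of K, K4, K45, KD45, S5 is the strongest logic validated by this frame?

K4

Transitive (axiom 4): yes — every two-step S-path is closed by a direct edge.
Euclidean (axiom 5): no — 0 S 2 and 0 S 5, but not 2 S 5.
Serial (axiom D): yes — every world has a successor (e.g. 0 S 0).
Reflexive (axiom T): no — 1 is not related to itself.
So F validates K, K4; K45 would additionally require S to be Euclidean. The strongest is K4.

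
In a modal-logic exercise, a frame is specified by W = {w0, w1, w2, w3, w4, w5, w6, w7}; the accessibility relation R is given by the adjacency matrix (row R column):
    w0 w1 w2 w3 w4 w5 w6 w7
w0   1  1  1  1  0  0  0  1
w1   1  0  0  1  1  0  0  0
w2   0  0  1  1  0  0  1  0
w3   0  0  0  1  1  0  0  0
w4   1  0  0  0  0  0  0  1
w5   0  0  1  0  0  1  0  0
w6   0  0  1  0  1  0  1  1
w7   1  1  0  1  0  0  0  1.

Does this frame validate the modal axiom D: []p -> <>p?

The schema D characterises exactly the serial frames.
Serial: yes — every world has a successor (e.g. w0 R w0).

Yes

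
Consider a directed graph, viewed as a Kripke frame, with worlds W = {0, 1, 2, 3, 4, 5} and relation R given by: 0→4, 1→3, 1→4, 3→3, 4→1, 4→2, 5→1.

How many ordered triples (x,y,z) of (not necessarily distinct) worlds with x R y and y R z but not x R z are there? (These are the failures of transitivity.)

8

Enumerating: (0,4,1), (0,4,2), (1,4,1), (1,4,2), (4,1,3), (4,1,4), (5,1,3), (5,1,4).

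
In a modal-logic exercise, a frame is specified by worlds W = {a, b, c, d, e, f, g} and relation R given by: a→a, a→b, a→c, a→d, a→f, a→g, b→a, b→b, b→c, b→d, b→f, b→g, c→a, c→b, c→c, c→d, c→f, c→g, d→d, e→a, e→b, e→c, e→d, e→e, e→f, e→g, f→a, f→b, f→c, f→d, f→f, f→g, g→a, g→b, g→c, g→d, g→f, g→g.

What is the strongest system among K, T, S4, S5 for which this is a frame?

S4

Reflexive (axiom T): yes — every world is R-related to itself.
Transitive (axiom 4): yes — every two-step R-path is closed by a direct edge.
Euclidean (axiom 5): no — a R d and a R b, but not d R b.
So F validates K, T, S4; S5 would additionally require R to be Euclidean. The strongest is S4.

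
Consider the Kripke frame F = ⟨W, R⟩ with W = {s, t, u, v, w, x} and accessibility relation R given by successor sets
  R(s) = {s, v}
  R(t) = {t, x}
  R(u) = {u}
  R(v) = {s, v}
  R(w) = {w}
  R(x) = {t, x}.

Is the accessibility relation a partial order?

No

Reflexive: yes — every world is R-related to itself.
Transitive: yes — every two-step R-path is closed by a direct edge.
Antisymmetric: no — s R v and v R s with s ≠ v.
So R is not a partial order.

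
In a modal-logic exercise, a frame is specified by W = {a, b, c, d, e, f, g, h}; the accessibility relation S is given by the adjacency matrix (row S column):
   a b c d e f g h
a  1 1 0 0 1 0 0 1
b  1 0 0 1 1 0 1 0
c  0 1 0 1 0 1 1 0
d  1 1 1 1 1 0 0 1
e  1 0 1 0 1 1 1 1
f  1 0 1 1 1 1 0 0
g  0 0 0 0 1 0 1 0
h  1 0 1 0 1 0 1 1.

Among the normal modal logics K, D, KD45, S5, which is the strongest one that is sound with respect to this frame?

D

Serial (axiom D): yes — every world has a successor (e.g. a S a).
Euclidean (axiom 5): no — a S b and a S h, but not b S h.
Transitive (axiom 4): no — a S b and b S d, but not a S d.
Reflexive (axiom T): no — b is not related to itself.
So F validates K, D; KD45 would additionally require S to be Euclidean and transitive. The strongest is D.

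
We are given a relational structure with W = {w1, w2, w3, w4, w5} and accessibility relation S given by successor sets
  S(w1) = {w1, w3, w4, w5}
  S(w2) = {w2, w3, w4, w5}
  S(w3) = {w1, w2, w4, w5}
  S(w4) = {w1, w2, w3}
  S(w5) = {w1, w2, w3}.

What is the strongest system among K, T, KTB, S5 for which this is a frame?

Reflexive (axiom T): no — w3 is not related to itself.
Symmetric (axiom B): yes — every pair in S has its reverse in S.
Euclidean (axiom 5): no — w1 S w4 and w1 S w5, but not w4 S w5.
So F validates K; T would additionally require S to be reflexive. The strongest is K.

K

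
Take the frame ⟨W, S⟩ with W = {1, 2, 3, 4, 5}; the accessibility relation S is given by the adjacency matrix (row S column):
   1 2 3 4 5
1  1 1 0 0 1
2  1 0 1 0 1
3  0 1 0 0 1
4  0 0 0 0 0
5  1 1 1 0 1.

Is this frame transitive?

Transitive: no — 1 S 2 and 2 S 3, but not 1 S 3.

No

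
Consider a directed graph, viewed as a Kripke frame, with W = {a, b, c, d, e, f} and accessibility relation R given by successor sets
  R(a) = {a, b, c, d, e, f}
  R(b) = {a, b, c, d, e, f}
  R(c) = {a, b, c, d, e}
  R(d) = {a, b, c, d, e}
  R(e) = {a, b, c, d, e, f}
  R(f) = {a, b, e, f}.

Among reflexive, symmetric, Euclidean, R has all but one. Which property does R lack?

Reflexive: yes — every world is R-related to itself.
Symmetric: yes — every pair in R has its reverse in R.
Euclidean: no — a R c and a R f, but not c R f.
Only Euclidean fails.

Euclidean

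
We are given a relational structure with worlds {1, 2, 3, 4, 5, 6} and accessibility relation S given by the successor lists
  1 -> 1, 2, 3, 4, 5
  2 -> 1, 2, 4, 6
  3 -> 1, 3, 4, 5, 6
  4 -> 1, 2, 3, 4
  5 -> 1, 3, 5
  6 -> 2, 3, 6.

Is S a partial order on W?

No

Reflexive: yes — every world is S-related to itself.
Transitive: no — 1 S 2 and 2 S 6, but not 1 S 6.
Antisymmetric: no — 1 S 2 and 2 S 1 with 1 ≠ 2.
So S is not a partial order.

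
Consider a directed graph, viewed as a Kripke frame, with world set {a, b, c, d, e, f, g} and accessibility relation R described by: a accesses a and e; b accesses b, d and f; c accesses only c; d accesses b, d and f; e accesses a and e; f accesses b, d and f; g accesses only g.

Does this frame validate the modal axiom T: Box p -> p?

Axiom T corresponds to the accessibility relation being reflexive.
Reflexive: yes — every world is R-related to itself.

Yes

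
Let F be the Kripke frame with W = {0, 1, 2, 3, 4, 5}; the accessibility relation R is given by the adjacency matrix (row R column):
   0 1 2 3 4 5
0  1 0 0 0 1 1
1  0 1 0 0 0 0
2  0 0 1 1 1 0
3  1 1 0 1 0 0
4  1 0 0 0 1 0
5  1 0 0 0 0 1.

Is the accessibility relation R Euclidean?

No

Euclidean: no — 0 R 4 and 0 R 5, but not 4 R 5.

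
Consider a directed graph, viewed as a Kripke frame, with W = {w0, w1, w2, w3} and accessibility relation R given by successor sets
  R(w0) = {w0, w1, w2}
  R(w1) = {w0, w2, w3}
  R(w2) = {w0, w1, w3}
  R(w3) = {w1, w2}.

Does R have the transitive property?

No

Transitive: no — w0 R w1 and w1 R w3, but not w0 R w3.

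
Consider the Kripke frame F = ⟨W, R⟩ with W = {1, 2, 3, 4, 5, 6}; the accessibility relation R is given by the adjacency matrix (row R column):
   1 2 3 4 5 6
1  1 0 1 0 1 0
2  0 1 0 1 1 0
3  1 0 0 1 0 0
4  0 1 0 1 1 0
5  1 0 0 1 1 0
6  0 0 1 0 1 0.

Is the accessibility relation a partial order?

Reflexive: no — 3 is not related to itself.
Transitive: no — 1 R 3 and 3 R 4, but not 1 R 4.
Antisymmetric: no — 1 R 3 and 3 R 1 with 1 ≠ 3.
So R is not a partial order.

No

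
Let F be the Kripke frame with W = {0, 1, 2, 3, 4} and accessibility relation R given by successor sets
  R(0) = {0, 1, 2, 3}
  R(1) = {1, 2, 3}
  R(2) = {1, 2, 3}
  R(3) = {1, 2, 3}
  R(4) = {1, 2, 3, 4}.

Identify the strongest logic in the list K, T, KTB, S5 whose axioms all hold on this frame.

T

Reflexive (axiom T): yes — every world is R-related to itself.
Symmetric (axiom B): no — 0 R 1 but not 1 R 0.
Euclidean (axiom 5): no — 0 R 1 and 0 R 0, but not 1 R 0.
So F validates K, T; KTB would additionally require R to be symmetric. The strongest is T.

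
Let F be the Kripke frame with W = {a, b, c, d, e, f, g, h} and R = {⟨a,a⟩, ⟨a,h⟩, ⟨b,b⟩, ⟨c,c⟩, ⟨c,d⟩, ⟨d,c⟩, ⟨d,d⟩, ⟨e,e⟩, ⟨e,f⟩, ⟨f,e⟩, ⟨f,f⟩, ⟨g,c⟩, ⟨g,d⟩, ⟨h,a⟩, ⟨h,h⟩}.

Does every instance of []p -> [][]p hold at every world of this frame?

Yes

The schema 4 characterises exactly the transitive frames.
Transitive: yes — every two-step R-path is closed by a direct edge.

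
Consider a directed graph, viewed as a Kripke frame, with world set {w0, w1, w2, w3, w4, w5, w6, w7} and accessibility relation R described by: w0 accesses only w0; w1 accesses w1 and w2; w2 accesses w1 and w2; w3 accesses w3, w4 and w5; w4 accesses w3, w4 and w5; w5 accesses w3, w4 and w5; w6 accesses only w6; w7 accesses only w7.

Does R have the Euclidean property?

Euclidean: yes — any two successors of a common world are R-related.

Yes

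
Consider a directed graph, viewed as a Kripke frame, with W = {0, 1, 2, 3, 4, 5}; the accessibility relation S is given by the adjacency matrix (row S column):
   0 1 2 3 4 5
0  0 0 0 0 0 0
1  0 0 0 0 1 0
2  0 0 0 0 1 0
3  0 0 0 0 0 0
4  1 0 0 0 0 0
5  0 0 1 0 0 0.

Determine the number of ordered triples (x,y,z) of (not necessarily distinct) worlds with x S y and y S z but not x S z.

Enumerating: (1,4,0), (2,4,0), (5,2,4).

3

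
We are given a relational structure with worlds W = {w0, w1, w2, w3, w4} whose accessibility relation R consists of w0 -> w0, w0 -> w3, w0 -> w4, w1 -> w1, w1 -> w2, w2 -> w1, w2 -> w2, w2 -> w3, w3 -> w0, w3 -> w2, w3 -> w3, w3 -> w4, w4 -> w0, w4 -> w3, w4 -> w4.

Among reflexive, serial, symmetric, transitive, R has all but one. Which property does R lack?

Reflexive: yes — every world is R-related to itself.
Serial: yes — every world has a successor (e.g. w0 R w0).
Symmetric: yes — every pair in R has its reverse in R.
Transitive: no — w0 R w3 and w3 R w2, but not w0 R w2.
Only transitive fails.

transitive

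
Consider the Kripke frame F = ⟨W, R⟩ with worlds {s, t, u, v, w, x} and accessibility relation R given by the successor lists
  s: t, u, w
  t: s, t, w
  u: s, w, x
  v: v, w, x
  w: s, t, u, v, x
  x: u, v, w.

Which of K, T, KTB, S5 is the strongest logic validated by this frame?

K

Reflexive (axiom T): no — s is not related to itself.
Symmetric (axiom B): yes — every pair in R has its reverse in R.
Euclidean (axiom 5): no — s R t and s R u, but not t R u.
So F validates K; T would additionally require R to be reflexive. The strongest is K.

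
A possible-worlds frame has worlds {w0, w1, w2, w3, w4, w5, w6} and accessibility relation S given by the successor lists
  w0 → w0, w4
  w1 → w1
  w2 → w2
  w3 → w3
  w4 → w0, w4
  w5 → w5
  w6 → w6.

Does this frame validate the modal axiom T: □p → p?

Axiom T corresponds to the accessibility relation being reflexive.
Reflexive: yes — every world is S-related to itself.

Yes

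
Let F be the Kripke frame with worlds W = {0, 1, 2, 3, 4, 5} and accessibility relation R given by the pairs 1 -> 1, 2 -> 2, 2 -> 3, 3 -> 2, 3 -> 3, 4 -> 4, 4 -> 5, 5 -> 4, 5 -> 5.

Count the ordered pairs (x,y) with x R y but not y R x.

0

R is symmetric; there are no such tuples.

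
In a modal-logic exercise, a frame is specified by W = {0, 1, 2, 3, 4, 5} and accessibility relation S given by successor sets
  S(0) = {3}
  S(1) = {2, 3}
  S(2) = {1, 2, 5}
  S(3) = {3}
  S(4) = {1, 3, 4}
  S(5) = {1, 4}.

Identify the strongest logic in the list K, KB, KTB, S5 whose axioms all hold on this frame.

K

Symmetric (axiom B): no — 0 S 3 but not 3 S 0.
Reflexive (axiom T): no — 0 is not related to itself.
Euclidean (axiom 5): no — 1 S 2 and 1 S 3, but not 2 S 3.
So F validates K; KB would additionally require S to be symmetric. The strongest is K.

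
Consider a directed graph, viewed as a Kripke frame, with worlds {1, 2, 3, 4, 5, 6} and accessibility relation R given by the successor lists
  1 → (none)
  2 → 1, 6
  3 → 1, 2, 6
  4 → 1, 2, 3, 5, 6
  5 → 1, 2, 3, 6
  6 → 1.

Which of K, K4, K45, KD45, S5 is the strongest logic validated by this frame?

Transitive (axiom 4): yes — every two-step R-path is closed by a direct edge.
Euclidean (axiom 5): no — 2 R 1 and 2 R 6, but not 1 R 6.
Serial (axiom D): no — 1 has no R-successor.
Reflexive (axiom T): no — 1 is not related to itself.
So F validates K, K4; K45 would additionally require R to be Euclidean. The strongest is K4.

K4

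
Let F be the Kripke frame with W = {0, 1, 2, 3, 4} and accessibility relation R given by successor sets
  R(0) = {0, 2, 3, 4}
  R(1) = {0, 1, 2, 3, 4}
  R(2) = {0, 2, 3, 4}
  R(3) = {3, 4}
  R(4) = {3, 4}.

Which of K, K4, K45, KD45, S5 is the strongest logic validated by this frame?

Transitive (axiom 4): yes — every two-step R-path is closed by a direct edge.
Euclidean (axiom 5): no — 0 R 3 and 0 R 2, but not 3 R 2.
Serial (axiom D): yes — every world has a successor (e.g. 0 R 0).
Reflexive (axiom T): yes — every world is R-related to itself.
So F validates K, K4; K45 would additionally require R to be Euclidean. The strongest is K4.

K4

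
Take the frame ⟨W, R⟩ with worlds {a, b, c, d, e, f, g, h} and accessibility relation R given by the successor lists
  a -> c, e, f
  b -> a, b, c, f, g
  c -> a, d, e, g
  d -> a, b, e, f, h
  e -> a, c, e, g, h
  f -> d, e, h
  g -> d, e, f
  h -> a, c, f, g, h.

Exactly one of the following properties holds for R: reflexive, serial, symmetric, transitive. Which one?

serial

Reflexive: no — a is not related to itself.
Serial: yes — every world has a successor (e.g. a R c).
Symmetric: no — a R f but not f R a.
Transitive: no — a R c and c R d, but not a R d.
Only serial holds.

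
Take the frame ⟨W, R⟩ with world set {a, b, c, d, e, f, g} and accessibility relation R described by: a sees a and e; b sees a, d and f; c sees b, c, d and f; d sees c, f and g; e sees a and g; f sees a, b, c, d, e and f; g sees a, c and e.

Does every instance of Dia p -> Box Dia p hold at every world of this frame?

No

The schema 5 characterises exactly the Euclidean frames.
Euclidean: no — b R a and b R d, but not a R d.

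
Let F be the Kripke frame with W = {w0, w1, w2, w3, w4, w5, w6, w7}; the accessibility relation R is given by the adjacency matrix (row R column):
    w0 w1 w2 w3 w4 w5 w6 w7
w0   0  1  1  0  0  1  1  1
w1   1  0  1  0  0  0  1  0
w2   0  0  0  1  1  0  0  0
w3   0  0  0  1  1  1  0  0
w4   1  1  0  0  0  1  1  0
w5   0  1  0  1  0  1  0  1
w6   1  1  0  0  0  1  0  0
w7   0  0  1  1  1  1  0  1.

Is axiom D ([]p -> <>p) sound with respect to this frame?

By correspondence theory, D is valid on a frame iff R is serial.
Serial: yes — every world has a successor (e.g. w0 R w1).

Yes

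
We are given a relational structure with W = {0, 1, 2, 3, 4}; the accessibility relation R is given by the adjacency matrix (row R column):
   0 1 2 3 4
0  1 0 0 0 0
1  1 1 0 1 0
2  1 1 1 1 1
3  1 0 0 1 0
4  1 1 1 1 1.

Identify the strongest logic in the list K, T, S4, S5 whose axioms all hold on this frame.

S4

Reflexive (axiom T): yes — every world is R-related to itself.
Transitive (axiom 4): yes — every two-step R-path is closed by a direct edge.
Euclidean (axiom 5): no — 1 R 0 and 1 R 3, but not 0 R 3.
So F validates K, T, S4; S5 would additionally require R to be Euclidean. The strongest is S4.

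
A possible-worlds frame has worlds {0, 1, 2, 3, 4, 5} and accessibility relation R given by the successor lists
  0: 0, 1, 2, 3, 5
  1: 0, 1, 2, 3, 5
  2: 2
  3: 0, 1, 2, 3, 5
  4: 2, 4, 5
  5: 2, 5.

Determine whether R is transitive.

Yes

Transitive: yes — every two-step R-path is closed by a direct edge.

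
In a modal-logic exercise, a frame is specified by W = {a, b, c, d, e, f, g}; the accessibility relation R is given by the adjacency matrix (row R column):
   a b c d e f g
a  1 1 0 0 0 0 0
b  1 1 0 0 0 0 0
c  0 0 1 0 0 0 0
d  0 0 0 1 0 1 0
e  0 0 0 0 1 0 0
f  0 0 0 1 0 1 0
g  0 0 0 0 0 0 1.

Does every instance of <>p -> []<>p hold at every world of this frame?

Yes

The schema 5 characterises exactly the Euclidean frames.
Euclidean: yes — any two successors of a common world are R-related.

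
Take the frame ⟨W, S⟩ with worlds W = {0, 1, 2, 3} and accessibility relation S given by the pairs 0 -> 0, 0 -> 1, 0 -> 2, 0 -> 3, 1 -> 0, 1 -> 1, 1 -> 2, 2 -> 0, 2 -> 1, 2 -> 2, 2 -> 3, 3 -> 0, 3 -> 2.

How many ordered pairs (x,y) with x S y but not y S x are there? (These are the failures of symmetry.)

S is symmetric; there are no such tuples.

0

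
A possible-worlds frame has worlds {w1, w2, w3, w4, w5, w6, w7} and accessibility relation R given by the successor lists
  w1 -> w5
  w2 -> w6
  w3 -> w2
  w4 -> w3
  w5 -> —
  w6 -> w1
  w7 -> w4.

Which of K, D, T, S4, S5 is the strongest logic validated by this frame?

K

Serial (axiom D): no — w5 has no R-successor.
Reflexive (axiom T): no — w1 is not related to itself.
Transitive (axiom 4): no — w2 R w6 and w6 R w1, but not w2 R w1.
Euclidean (axiom 5): no — w1 R w5 and w1 R w5, but not w5 R w5.
So F validates K; D would additionally require R to be serial. The strongest is K.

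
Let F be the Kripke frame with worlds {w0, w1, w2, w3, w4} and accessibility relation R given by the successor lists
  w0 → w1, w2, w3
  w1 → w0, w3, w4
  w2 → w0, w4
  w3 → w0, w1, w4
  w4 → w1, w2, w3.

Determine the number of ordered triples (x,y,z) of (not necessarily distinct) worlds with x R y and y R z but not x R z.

Enumerating: (w0,w1,w0), (w0,w1,w4), (w0,w2,w0), (w0,w2,w4), (w0,w3,w0), (w0,w3,w4), (w1,w0,w1), (w1,w0,w2), (w1,w3,w1), (w1,w4,w1), (w1,w4,w2), (w2,w0,w1), … and 16 more.
Total: 28.

28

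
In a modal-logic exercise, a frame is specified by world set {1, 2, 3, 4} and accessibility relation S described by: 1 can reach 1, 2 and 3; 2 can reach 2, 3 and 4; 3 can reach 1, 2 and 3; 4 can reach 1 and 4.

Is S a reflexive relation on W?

Reflexive: yes — every world is S-related to itself.

Yes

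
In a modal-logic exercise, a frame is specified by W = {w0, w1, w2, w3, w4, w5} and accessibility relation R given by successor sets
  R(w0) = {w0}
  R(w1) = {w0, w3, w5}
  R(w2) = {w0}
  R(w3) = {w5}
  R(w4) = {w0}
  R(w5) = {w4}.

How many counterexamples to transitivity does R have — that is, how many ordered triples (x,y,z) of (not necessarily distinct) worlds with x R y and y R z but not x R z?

3

Enumerating: (w1,w5,w4), (w3,w5,w4), (w5,w4,w0).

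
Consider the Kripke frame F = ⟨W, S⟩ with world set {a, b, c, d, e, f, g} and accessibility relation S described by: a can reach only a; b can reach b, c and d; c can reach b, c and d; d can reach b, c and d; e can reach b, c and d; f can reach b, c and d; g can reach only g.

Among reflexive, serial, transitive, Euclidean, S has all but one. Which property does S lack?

Reflexive: no — e is not related to itself.
Serial: yes — every world has a successor (e.g. a S a).
Transitive: yes — every two-step S-path is closed by a direct edge.
Euclidean: yes — any two successors of a common world are S-related.
Only reflexive fails.

reflexive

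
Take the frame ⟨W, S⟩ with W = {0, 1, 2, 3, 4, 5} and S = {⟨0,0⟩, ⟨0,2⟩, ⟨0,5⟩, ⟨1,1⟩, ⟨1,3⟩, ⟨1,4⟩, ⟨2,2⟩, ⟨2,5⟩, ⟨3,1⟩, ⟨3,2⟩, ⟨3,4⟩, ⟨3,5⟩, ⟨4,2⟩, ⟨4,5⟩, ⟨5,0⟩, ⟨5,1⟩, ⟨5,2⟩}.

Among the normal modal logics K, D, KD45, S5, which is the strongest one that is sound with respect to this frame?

Serial (axiom D): yes — every world has a successor (e.g. 0 S 0).
Euclidean (axiom 5): no — 1 S 4 and 1 S 3, but not 4 S 3.
Transitive (axiom 4): no — 0 S 5 and 5 S 1, but not 0 S 1.
Reflexive (axiom T): no — 3 is not related to itself.
So F validates K, D; KD45 would additionally require S to be Euclidean and transitive. The strongest is D.

D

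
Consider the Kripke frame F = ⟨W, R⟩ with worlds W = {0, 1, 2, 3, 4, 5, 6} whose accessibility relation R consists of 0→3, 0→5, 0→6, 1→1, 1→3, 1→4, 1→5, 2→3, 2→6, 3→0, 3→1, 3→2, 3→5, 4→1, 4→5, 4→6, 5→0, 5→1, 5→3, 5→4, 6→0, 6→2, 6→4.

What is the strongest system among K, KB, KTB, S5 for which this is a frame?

Symmetric (axiom B): yes — every pair in R has its reverse in R.
Reflexive (axiom T): no — 0 is not related to itself.
Euclidean (axiom 5): no — 0 R 3 and 0 R 6, but not 3 R 6.
So F validates K, KB; KTB would additionally require R to be reflexive. The strongest is KB.

KB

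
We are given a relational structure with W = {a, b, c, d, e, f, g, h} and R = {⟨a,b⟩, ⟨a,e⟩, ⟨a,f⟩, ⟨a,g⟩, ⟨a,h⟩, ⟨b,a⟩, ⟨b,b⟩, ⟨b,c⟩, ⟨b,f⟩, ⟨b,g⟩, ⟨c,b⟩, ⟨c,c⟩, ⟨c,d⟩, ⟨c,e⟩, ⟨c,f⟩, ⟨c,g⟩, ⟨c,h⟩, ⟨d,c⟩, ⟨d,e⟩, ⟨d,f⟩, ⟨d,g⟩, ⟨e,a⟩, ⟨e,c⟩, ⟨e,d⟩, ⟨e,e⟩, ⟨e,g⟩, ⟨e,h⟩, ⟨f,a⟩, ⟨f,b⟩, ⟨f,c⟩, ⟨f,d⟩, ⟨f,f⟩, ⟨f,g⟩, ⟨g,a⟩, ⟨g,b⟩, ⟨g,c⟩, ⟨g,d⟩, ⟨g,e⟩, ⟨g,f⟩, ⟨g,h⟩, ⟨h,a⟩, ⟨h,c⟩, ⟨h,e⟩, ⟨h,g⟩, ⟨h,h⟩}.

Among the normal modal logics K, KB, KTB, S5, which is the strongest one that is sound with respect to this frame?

Symmetric (axiom B): yes — every pair in R has its reverse in R.
Reflexive (axiom T): no — a is not related to itself.
Euclidean (axiom 5): no — a R b and a R e, but not b R e.
So F validates K, KB; KTB would additionally require R to be reflexive. The strongest is KB.

KB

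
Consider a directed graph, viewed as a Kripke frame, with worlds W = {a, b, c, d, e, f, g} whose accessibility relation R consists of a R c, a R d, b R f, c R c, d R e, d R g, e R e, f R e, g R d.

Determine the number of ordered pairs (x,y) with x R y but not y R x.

Enumerating: (a,c), (a,d), (b,f), (d,e), (f,e).

5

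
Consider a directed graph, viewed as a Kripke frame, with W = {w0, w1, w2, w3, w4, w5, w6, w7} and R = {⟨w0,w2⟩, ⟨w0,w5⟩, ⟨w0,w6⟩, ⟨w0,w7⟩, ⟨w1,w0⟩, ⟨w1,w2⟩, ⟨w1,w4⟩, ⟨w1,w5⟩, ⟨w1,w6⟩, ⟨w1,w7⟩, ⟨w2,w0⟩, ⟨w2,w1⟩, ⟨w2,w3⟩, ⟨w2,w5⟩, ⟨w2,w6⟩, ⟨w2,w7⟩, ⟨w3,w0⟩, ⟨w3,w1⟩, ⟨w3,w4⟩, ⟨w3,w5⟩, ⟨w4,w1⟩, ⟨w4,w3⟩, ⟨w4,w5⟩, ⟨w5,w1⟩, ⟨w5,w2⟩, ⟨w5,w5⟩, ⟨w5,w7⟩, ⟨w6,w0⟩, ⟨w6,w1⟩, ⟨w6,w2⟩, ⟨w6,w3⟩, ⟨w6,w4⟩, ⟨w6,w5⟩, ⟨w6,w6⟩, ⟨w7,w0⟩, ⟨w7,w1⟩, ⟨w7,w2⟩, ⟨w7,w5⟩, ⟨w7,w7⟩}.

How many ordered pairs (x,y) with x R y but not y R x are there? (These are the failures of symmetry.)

10

Enumerating: (w0,w5), (w1,w0), (w2,w3), (w3,w0), (w3,w1), (w3,w5), (w4,w5), (w6,w3), (w6,w4), (w6,w5).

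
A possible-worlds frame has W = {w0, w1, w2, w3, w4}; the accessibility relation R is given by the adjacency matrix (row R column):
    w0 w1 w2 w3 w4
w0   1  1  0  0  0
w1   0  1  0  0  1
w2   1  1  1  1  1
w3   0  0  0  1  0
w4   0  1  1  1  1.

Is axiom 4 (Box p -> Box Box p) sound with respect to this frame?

The schema 4 characterises exactly the transitive frames.
Transitive: no — w0 R w1 and w1 R w4, but not w0 R w4.

No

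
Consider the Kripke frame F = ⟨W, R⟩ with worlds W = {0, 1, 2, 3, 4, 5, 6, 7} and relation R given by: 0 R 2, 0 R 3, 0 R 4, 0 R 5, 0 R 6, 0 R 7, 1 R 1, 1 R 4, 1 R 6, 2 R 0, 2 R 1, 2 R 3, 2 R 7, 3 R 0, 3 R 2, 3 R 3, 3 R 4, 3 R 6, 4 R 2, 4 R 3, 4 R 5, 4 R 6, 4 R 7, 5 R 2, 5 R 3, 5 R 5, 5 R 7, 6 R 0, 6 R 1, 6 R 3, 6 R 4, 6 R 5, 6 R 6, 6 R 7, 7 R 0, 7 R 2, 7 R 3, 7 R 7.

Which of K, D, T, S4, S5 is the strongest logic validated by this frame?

D

Serial (axiom D): yes — every world has a successor (e.g. 0 R 2).
Reflexive (axiom T): no — 0 is not related to itself.
Transitive (axiom 4): no — 0 R 2 and 2 R 1, but not 0 R 1.
Euclidean (axiom 5): no — 0 R 2 and 0 R 4, but not 2 R 4.
So F validates K, D; T would additionally require R to be reflexive. The strongest is D.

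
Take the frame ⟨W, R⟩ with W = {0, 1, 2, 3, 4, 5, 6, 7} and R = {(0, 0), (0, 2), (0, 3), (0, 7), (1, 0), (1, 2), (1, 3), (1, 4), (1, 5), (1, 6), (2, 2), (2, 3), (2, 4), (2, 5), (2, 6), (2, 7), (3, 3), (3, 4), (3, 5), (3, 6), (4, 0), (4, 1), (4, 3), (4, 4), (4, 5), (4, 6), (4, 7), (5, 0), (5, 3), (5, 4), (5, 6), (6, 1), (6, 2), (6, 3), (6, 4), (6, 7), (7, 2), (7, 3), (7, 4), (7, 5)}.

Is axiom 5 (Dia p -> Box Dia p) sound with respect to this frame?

No

The schema 5 characterises exactly the Euclidean frames.
Euclidean: no — 0 R 3 and 0 R 2, but not 3 R 2.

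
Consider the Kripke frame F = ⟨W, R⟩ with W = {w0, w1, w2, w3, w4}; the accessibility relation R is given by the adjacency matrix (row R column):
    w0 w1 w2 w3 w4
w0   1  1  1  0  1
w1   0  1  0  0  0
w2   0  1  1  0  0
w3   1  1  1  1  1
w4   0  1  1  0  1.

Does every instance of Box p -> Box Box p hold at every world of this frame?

The schema 4 characterises exactly the transitive frames.
Transitive: yes — every two-step R-path is closed by a direct edge.

Yes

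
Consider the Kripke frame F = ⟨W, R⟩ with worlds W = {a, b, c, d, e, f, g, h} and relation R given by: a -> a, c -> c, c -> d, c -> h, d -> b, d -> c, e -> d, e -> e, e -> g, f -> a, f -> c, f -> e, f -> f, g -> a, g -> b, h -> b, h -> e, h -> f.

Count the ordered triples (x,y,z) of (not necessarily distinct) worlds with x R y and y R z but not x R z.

Enumerating: (c,d,b), (c,h,b), (c,h,e), (c,h,f), (d,c,d), (d,c,h), (e,d,b), (e,d,c), (e,g,a), (e,g,b), (f,c,d), (f,c,h), (f,e,d), (f,e,g), (h,e,d), (h,e,g), (h,f,a), (h,f,c).

18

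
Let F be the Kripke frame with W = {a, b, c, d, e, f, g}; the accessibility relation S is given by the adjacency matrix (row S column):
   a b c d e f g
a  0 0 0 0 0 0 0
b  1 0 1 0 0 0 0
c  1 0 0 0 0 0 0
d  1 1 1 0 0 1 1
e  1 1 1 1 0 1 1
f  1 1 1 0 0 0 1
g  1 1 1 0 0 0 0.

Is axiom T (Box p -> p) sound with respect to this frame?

The schema T characterises exactly the reflexive frames.
Reflexive: no — a is not related to itself.

No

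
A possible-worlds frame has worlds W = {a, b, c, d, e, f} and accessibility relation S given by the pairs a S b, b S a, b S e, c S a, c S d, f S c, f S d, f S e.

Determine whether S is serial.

Serial: no — d has no S-successor.

No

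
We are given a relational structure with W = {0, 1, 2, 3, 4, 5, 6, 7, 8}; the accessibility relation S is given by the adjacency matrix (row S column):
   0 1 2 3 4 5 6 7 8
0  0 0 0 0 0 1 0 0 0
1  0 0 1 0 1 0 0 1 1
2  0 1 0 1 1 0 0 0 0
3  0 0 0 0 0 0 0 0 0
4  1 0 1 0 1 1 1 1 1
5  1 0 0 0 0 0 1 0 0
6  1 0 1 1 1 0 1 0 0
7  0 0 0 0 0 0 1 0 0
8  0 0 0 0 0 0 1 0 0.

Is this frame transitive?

No

Transitive: no — 0 S 5 and 5 S 6, but not 0 S 6.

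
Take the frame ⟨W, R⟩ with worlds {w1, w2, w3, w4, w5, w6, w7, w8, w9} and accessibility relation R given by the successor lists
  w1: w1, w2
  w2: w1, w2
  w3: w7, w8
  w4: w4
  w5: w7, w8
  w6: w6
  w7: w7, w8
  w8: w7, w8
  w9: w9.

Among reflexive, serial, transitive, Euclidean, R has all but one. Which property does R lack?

reflexive

Reflexive: no — w3 is not related to itself.
Serial: yes — every world has a successor (e.g. w1 R w1).
Transitive: yes — every two-step R-path is closed by a direct edge.
Euclidean: yes — any two successors of a common world are R-related.
Only reflexive fails.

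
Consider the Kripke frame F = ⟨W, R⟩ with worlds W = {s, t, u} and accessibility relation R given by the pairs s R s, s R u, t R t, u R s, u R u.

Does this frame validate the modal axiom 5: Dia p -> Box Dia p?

The schema 5 characterises exactly the Euclidean frames.
Euclidean: yes — any two successors of a common world are R-related.

Yes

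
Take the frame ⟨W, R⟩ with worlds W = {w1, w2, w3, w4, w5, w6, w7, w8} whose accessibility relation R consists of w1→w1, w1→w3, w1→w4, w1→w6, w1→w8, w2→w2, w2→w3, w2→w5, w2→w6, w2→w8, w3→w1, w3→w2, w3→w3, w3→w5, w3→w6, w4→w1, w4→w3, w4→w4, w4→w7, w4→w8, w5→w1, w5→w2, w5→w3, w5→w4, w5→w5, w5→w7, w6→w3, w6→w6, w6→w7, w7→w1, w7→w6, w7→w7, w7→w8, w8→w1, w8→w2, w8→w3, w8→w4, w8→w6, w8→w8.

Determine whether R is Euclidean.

Euclidean: no — w1 R w3 and w1 R w4, but not w3 R w4.

No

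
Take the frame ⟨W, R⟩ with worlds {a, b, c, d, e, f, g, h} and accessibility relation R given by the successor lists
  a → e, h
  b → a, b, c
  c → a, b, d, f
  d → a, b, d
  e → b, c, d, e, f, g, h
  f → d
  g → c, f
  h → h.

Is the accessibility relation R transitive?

Transitive: no — a R e and e R b, but not a R b.

No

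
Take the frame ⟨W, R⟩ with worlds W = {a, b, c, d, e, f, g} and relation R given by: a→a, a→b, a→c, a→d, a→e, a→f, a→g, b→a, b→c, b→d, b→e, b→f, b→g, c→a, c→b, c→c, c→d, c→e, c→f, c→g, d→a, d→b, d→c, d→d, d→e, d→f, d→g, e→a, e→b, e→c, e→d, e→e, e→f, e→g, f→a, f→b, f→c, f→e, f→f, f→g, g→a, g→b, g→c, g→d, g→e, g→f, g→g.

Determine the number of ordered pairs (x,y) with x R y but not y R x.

1

Enumerating: (d,f).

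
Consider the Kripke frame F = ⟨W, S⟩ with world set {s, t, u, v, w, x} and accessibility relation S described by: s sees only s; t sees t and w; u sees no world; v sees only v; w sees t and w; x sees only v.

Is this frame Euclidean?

Euclidean: yes — any two successors of a common world are S-related.

Yes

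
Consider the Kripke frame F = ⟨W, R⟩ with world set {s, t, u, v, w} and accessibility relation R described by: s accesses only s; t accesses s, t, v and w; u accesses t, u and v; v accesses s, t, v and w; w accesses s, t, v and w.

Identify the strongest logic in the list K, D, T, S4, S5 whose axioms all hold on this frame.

T

Serial (axiom D): yes — every world has a successor (e.g. s R s).
Reflexive (axiom T): yes — every world is R-related to itself.
Transitive (axiom 4): no — u R t and t R s, but not u R s.
Euclidean (axiom 5): no — t R s and t R v, but not s R v.
So F validates K, D, T; S4 would additionally require R to be transitive. The strongest is T.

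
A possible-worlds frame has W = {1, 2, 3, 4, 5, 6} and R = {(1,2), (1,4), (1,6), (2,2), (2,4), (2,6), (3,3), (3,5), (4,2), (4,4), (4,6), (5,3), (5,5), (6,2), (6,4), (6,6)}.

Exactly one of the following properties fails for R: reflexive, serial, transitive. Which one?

reflexive

Reflexive: no — 1 is not related to itself.
Serial: yes — every world has a successor (e.g. 1 R 2).
Transitive: yes — every two-step R-path is closed by a direct edge.
Only reflexive fails.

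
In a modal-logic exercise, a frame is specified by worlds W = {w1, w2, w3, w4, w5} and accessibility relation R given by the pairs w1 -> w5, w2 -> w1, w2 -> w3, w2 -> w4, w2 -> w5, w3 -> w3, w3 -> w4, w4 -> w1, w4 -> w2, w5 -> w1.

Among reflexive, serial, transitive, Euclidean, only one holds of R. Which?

serial

Reflexive: no — w1 is not related to itself.
Serial: yes — every world has a successor (e.g. w1 R w5).
Transitive: no — w3 R w4 and w4 R w1, but not w3 R w1.
Euclidean: no — w2 R w1 and w2 R w3, but not w1 R w3.
Only serial holds.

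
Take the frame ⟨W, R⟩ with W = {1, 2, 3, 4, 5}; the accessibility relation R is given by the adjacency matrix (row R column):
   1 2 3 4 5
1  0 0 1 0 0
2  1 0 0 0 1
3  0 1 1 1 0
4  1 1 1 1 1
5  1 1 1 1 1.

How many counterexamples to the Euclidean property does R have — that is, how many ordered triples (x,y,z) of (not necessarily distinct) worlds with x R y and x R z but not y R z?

23

Enumerating: (2,1,1), (2,1,5), (3,2,2), (3,2,3), (3,2,4), (4,1,1), (4,1,2), (4,1,4), (4,1,5), (4,2,2), (4,2,3), (4,2,4), … and 11 more.
Total: 23.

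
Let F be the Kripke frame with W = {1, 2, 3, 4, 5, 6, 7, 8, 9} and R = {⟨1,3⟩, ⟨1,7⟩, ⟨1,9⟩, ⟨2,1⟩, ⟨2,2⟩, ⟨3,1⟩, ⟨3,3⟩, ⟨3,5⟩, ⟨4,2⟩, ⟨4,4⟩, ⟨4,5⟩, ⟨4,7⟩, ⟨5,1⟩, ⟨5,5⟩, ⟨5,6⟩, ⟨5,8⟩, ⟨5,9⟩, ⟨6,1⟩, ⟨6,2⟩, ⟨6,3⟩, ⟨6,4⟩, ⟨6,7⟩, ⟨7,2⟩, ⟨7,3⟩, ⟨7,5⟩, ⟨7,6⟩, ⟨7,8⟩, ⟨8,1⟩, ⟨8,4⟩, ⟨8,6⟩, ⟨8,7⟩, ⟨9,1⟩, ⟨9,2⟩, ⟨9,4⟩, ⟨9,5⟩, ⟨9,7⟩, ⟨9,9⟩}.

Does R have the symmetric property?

No

Symmetric: no — 1 R 7 but not 7 R 1.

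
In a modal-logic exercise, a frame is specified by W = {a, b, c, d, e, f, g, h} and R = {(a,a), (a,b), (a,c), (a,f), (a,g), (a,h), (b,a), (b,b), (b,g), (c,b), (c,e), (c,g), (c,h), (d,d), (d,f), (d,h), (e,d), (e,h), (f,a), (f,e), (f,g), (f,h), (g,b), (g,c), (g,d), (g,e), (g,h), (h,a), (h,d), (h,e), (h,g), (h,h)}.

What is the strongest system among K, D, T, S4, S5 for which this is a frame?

Serial (axiom D): yes — every world has a successor (e.g. a R a).
Reflexive (axiom T): no — c is not related to itself.
Transitive (axiom 4): no — a R c and c R e, but not a R e.
Euclidean (axiom 5): no — a R b and a R c, but not b R c.
So F validates K, D; T would additionally require R to be reflexive. The strongest is D.

D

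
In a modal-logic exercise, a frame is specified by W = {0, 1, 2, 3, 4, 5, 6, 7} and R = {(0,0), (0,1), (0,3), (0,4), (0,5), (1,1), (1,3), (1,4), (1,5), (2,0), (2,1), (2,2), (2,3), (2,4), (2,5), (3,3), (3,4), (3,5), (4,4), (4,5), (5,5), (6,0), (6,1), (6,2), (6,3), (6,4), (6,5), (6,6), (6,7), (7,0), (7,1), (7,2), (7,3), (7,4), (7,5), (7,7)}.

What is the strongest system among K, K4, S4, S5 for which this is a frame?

S4

Transitive (axiom 4): yes — every two-step R-path is closed by a direct edge.
Reflexive (axiom T): yes — every world is R-related to itself.
Euclidean (axiom 5): no — 0 R 3 and 0 R 1, but not 3 R 1.
So F validates K, K4, S4; S5 would additionally require R to be Euclidean. The strongest is S4.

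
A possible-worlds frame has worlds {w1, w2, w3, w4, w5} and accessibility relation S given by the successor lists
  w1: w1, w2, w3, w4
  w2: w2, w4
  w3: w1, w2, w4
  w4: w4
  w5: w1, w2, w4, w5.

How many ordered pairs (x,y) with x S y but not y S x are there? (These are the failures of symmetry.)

Enumerating: (w1,w2), (w1,w4), (w2,w4), (w3,w2), (w3,w4), (w5,w1), (w5,w2), (w5,w4).

8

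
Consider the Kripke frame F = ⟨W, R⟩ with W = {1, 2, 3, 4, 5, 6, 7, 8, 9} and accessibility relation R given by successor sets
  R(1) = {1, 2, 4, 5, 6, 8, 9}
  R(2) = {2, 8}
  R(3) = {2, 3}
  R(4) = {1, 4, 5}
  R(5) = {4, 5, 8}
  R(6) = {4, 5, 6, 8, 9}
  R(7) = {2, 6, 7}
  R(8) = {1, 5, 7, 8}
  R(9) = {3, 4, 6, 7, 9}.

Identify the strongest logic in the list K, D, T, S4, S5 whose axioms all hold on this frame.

Serial (axiom D): yes — every world has a successor (e.g. 1 R 1).
Reflexive (axiom T): yes — every world is R-related to itself.
Transitive (axiom 4): no — 1 R 8 and 8 R 7, but not 1 R 7.
Euclidean (axiom 5): no — 1 R 2 and 1 R 4, but not 2 R 4.
So F validates K, D, T; S4 would additionally require R to be transitive. The strongest is T.

T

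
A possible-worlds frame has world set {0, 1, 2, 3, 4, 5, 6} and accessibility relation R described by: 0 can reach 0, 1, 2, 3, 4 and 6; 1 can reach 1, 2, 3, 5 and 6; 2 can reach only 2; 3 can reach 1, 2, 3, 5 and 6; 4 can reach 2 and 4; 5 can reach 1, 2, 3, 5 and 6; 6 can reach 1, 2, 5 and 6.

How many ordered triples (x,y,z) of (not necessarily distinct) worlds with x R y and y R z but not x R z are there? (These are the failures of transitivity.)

Enumerating: (0,1,5), (0,3,5), (0,6,5), (6,1,3), (6,5,3).

5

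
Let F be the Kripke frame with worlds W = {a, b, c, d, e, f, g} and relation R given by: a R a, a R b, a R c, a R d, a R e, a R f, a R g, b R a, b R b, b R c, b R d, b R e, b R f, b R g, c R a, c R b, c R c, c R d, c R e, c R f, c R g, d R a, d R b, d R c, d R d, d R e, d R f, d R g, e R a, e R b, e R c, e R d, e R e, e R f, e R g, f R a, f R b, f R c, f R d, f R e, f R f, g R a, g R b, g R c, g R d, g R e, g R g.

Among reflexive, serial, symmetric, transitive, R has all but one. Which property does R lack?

Reflexive: yes — every world is R-related to itself.
Serial: yes — every world has a successor (e.g. a R a).
Symmetric: yes — every pair in R has its reverse in R.
Transitive: no — f R a and a R g, but not f R g.
Only transitive fails.

transitive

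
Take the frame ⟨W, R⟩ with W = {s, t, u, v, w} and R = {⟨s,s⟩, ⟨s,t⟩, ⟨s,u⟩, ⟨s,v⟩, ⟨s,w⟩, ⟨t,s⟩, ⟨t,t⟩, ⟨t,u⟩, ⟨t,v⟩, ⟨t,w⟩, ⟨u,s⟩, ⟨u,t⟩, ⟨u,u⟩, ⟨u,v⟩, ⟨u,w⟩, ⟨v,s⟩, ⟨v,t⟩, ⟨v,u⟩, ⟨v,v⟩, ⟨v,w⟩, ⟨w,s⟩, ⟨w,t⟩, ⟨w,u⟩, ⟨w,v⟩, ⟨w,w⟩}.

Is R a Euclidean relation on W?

Yes

Euclidean: yes — any two successors of a common world are R-related.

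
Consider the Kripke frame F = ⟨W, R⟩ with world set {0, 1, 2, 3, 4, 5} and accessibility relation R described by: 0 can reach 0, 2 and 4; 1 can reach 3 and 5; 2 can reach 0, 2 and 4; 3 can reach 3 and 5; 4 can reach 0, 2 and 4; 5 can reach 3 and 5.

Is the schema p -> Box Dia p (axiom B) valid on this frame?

By correspondence theory, B is valid on a frame iff R is symmetric.
Symmetric: no — 1 R 3 but not 3 R 1.

No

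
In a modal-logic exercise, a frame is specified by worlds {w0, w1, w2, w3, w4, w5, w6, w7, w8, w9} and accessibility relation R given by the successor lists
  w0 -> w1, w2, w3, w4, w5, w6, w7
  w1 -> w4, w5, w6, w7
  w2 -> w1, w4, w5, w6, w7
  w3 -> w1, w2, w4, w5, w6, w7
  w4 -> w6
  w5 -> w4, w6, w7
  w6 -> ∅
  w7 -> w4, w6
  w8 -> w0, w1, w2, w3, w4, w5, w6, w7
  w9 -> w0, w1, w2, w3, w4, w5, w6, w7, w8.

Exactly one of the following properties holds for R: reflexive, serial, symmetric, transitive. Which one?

Reflexive: no — w0 is not related to itself.
Serial: no — w6 has no R-successor.
Symmetric: no — w0 R w1 but not w1 R w0.
Transitive: yes — every two-step R-path is closed by a direct edge.
Only transitive holds.

transitive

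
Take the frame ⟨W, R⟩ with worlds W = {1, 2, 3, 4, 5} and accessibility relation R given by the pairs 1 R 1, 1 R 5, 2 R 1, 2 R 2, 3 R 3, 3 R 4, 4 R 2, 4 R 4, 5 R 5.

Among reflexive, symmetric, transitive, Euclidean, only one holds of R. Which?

Reflexive: yes — every world is R-related to itself.
Symmetric: no — 1 R 5 but not 5 R 1.
Transitive: no — 2 R 1 and 1 R 5, but not 2 R 5.
Euclidean: no — 1 R 5 and 1 R 1, but not 5 R 1.
Only reflexive holds.

reflexive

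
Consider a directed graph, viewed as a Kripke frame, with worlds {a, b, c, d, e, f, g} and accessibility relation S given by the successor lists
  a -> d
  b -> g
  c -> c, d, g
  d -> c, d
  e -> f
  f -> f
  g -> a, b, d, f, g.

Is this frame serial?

Serial: yes — every world has a successor (e.g. a S d).

Yes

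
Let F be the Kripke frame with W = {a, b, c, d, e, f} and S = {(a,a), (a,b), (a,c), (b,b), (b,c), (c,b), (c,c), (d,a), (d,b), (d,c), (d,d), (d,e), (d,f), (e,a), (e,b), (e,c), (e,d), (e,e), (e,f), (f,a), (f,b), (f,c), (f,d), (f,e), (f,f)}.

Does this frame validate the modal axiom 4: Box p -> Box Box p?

Axiom 4 corresponds to the accessibility relation being transitive.
Transitive: yes — every two-step S-path is closed by a direct edge.

Yes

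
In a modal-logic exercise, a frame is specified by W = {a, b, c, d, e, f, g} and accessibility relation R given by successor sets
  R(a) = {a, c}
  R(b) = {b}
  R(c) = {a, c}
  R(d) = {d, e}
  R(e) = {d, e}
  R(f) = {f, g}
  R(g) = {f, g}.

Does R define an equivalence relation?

Reflexive: yes — every world is R-related to itself.
Symmetric: yes — every pair in R has its reverse in R.
Transitive: yes — every two-step R-path is closed by a direct edge.
So R is an equivalence relation.

Yes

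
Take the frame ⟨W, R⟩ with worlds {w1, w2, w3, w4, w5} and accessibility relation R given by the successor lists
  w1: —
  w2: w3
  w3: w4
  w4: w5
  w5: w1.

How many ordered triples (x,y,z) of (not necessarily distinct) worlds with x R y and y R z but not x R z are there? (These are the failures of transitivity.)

Enumerating: (w2,w3,w4), (w3,w4,w5), (w4,w5,w1).

3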